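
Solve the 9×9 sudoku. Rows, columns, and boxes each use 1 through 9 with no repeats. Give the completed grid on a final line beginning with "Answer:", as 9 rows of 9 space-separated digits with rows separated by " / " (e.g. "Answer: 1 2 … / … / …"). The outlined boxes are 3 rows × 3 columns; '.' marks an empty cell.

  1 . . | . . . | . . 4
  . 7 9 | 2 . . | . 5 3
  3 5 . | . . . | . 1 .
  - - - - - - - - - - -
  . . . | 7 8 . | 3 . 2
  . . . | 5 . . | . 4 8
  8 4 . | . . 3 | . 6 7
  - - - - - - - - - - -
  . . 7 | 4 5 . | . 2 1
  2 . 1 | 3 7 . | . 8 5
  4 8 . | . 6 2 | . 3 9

Step 1. [r2c1∈{6}] r2c1 has the single candidate 6 ⇒ r2c1=6.
Step 2. [r8c6∈{9}] r8c6 has the single candidate 9. So r8c6=9.
Step 3. [r4c8∈{9}] nothing but 9 survives at r4c8. So r4c8=9.
Step 4. [r4c6∈{1,4,6}] across row 4, 4 lands solely at r4c6 ⇒ r4c6=4.
Step 5. [r5c6∈{1,6}] in box 5, 6 fits only at r5c6. So r5c6=6.
Step 6. [r7c7∈{6}] r7c7's peers cover all but 6. So r7c7=6.
Step 7. [r1c2∈{2}] only 2 remains possible at r1c2 ⇒ r1c2=2.
Step 8. [r1c3∈{8}] nothing but 8 survives at r1c3, so r1c3=8.
Step 9. [r3c4∈{6,8,9}] across col 4, 8 lands solely at r3c4 ⇒ r3c4=8.
Step 10. [r1c8∈{7}] r1c8's peers cover all but 7 ⇒ r1c8=7.
Step 11. [r5c7∈{1}] only 1 remains possible at r5c7 ⇒ r5c7=1.
Step 12. [r1c7∈{9}] nothing but 9 survives at r1c7 ⇒ r1c7=9.
Step 13. [r6c4∈{1,9}] across col 4, 9 lands solely at r6c4, so r6c4=9.
Step 14. [r9c3∈{5}] r9c3 is down to just 5 ⇒ r9c3=5.
Step 15. [r7c2∈{3,9}] r7c2 is the only open cell in row 7 admitting 3, so r7c2=3.
Step 16. [r6c3∈{2}] r6c3's peers cover all but 2. So r6c3=2.
Step 17. [r2c5∈{1,4}] row 2 places 4 nowhere but r2c5. So r2c5=4.
Step 18. [r7c1∈{9}] only 9 remains possible at r7c1 ⇒ r7c1=9.
Step 19. [r4c3∈{6}] r4c3 is down to just 6, so r4c3=6.
Step 20. [r3c5∈{9}] only 9 remains possible at r3c5 ⇒ r3c5=9.
Step 21. [r3c6∈{7}] only 7 remains possible at r3c6, so r3c6=7.
Step 22. [r5c1∈{7}] r5c1 has the single candidate 7, so r5c1=7.
Step 23. [r8c2∈{6}] r8c2 is down to just 6. So r8c2=6.
Step 24. [r1c4∈{6}] only 6 remains possible at r1c4, so r1c4=6.
Step 25. [r9c7∈{7}] only 7 remains possible at r9c7 ⇒ r9c7=7.
Step 26. [r3c7∈{2}] r3c7 is down to just 2, so r3c7=2.
Step 27. [r3c9∈{6}] nothing but 6 survives at r3c9. So r3c9=6.
Step 28. [r1c5∈{3}] r1c5 is down to just 3 ⇒ r1c5=3.
Step 29. [r4c2∈{1}] r4c2 is down to just 1. So r4c2=1.
Step 30. [r6c7∈{5}] only 5 remains possible at r6c7 ⇒ r6c7=5.
Step 31. [r6c5∈{1}] r6c5's peers cover all but 1 ⇒ r6c5=1.
Step 32. [r5c3∈{3}] only 3 remains possible at r5c3, so r5c3=3.
Step 33. [r1c6∈{5}] r1c6 has the single candidate 5, so r1c6=5.
Step 34. [r8c7∈{4}] nothing but 4 survives at r8c7 ⇒ r8c7=4.
Step 35. [r2c6∈{1}] r2c6 is down to just 1, so r2c6=1.
Step 36. [r5c2∈{9}] r5c2's peers cover all but 9. So r5c2=9.
Step 37. [r3c3∈{4}] only 4 remains possible at r3c3 ⇒ r3c3=4.
Step 38. [r5c5∈{2}] r5c5 is down to just 2. So r5c5=2.
Step 39. [r7c6∈{8}] only 8 remains possible at r7c6. So r7c6=8.
Step 40. [r2c7∈{8}] nothing but 8 survives at r2c7. So r2c7=8.
Step 41. [r9c4∈{1}] r9c4 has the single candidate 1, so r9c4=1.
Step 42. [r4c1∈{5}] nothing but 5 survives at r4c1 ⇒ r4c1=5.

Answer: 1 2 8 6 3 5 9 7 4 / 6 7 9 2 4 1 8 5 3 / 3 5 4 8 9 7 2 1 6 / 5 1 6 7 8 4 3 9 2 / 7 9 3 5 2 6 1 4 8 / 8 4 2 9 1 3 5 6 7 / 9 3 7 4 5 8 6 2 1 / 2 6 1 3 7 9 4 8 5 / 4 8 5 1 6 2 7 3 9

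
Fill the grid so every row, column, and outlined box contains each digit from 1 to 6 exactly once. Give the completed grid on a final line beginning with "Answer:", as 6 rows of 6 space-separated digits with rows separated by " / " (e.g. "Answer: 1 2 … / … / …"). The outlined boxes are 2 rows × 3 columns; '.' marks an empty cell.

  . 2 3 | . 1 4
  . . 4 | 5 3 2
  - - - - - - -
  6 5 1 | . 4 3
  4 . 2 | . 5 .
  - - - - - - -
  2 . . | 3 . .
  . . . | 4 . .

Step 1. [r5c5∈{6}] r5c5 is down to just 6, so r5c5=6.
Step 2. [r6c1∈{1,3,5}] across col 1, 3 lands solely at r6c1. So r6c1=3.
Step 3. [r4c4∈{1,6}] in col 4, 1 fits only at r4c4, so r4c4=1.
Step 4. [r6c3∈{5,6}] in col 3, 6 fits only at r6c3 ⇒ r6c3=6.
Step 5. [r6c2∈{1}] only 1 remains possible at r6c2, so r6c2=1.
Step 6. [r5c3∈{5}] r5c3's peers cover all but 5. So r5c3=5.
Step 7. [r2c1∈{1}] nothing but 1 survives at r2c1, so r2c1=1.
Step 8. [r1c1∈{5}] r1c1 is down to just 5 ⇒ r1c1=5.
Step 9. [r6c6∈{5}] r6c6 has the single candidate 5. So r6c6=5.
Step 10. [r1c4∈{6}] r1c4 has the single candidate 6, so r1c4=6.
Step 11. [r5c2∈{4}] r5c2's peers cover all but 4, so r5c2=4.
Step 12. [r4c6∈{6}] r4c6 has the single candidate 6. So r4c6=6.
Step 13. [r6c5∈{2}] nothing but 2 survives at r6c5 ⇒ r6c5=2.
Step 14. [r3c4∈{2}] nothing but 2 survives at r3c4. So r3c4=2.
Step 15. [r5c6∈{1}] r5c6 has the single candidate 1. So r5c6=1.
Step 16. [r4c2∈{3}] nothing but 3 survives at r4c2, so r4c2=3.
Step 17. [r2c2∈{6}] only 6 remains possible at r2c2. So r2c2=6.

Answer: 5 2 3 6 1 4 / 1 6 4 5 3 2 / 6 5 1 2 4 3 / 4 3 2 1 5 6 / 2 4 5 3 6 1 / 3 1 6 4 2 5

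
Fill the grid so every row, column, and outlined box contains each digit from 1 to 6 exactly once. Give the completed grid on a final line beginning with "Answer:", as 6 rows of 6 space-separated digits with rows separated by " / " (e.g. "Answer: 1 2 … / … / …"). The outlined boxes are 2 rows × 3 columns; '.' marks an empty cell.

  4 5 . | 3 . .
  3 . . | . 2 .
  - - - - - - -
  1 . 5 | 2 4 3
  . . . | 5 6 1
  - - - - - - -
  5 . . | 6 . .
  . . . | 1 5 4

Step 1. [r1c3∈{1,2,6}] 2 has one home in row 1: r1c3 ⇒ r1c3=2.
Step 2. [r6c1∈{2,6}] in col 1, 6 fits only at r6c1. So r6c1=6.
Step 3. [r6c3∈{3}] r6c3 has the single candidate 3. So r6c3=3.
Step 4. [r2c3∈{1,6}] 6 has one home in col 3: r2c3 ⇒ r2c3=6.
Step 5. [r4c2∈{2,3,4}] row 4 places 3 nowhere but r4c2 ⇒ r4c2=3.
Step 6. [r5c2∈{1,2,4}] col 2 places 4 nowhere but r5c2 ⇒ r5c2=4.
Step 7. [r2c6∈{5}] r2c6 is down to just 5 ⇒ r2c6=5.
Step 8. [r5c6∈{2}] r5c6 has the single candidate 2, so r5c6=2.
Step 9. [r1c6∈{6}] r1c6 is down to just 6 ⇒ r1c6=6.
Step 10. [r3c2∈{6}] r3c2's peers cover all but 6. So r3c2=6.
Step 11. [r4c1∈{2}] r4c1's peers cover all but 2 ⇒ r4c1=2.
Step 12. [r6c2∈{2}] nothing but 2 survives at r6c2. So r6c2=2.
Step 13. [r2c4∈{4}] r2c4 has the single candidate 4, so r2c4=4.
Step 14. [r4c3∈{4}] r4c3's peers cover all but 4, so r4c3=4.
Step 15. [r1c5∈{1}] only 1 remains possible at r1c5 ⇒ r1c5=1.
Step 16. [r5c3∈{1}] r5c3's peers cover all but 1, so r5c3=1.
Step 17. [r5c5∈{3}] r5c5 is down to just 3 ⇒ r5c5=3.
Step 18. [r2c2∈{1}] only 1 remains possible at r2c2, so r2c2=1.

Answer: 4 5 2 3 1 6 / 3 1 6 4 2 5 / 1 6 5 2 4 3 / 2 3 4 5 6 1 / 5 4 1 6 3 2 / 6 2 3 1 5 4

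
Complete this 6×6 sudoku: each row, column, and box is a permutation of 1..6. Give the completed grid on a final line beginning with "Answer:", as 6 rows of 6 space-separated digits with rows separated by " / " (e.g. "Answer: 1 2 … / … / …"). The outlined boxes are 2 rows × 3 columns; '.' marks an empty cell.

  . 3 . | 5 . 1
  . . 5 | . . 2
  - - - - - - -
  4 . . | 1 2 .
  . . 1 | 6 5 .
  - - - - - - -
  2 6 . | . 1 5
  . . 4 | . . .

Step 1. [r5c3∈{3}] only 3 remains possible at r5c3, so r5c3=3.
Step 2. [r1c1∈{6}] r1c1's peers cover all but 6, so r1c1=6.
Step 3. [r2c2∈{1,4}] across col 2, 4 lands solely at r2c2. So r2c2=4.
Step 4. [r3c6∈{3}] r3c6's peers cover all but 3, so r3c6=3.
Step 5. [r6c1∈{1,5}] in col 1, 5 fits only at r6c1. So r6c1=5.
Step 6. [r2c5∈{3,6}] in row 2, 6 fits only at r2c5. So r2c5=6.
Step 7. [r6c4∈{2,3}] r6c4 is the only open cell in row 6 admitting 2 ⇒ r6c4=2.
Step 8. [r2c4∈{3}] r2c4 is down to just 3 ⇒ r2c4=3.
Step 9. [r3c3∈{6}] r3c3 has the single candidate 6, so r3c3=6.
Step 10. [r4c2∈{2}] only 2 remains possible at r4c2. So r4c2=2.
Step 11. [r6c6∈{6}] only 6 remains possible at r6c6 ⇒ r6c6=6.
Step 12. [r1c5∈{4}] r1c5 has the single candidate 4, so r1c5=4.
Step 13. [r5c4∈{4}] r5c4's peers cover all but 4, so r5c4=4.
Step 14. [r6c5∈{3}] r6c5's peers cover all but 3. So r6c5=3.
Step 15. [r4c6∈{4}] only 4 remains possible at r4c6. So r4c6=4.
Step 16. [r1c3∈{2}] nothing but 2 survives at r1c3, so r1c3=2.
Step 17. [r3c2∈{5}] only 5 remains possible at r3c2. So r3c2=5.
Step 18. [r2c1∈{1}] nothing but 1 survives at r2c1, so r2c1=1.
Step 19. [r6c2∈{1}] r6c2 is down to just 1, so r6c2=1.
Step 20. [r4c1∈{3}] r4c1 has the single candidate 3 ⇒ r4c1=3.

Answer: 6 3 2 5 4 1 / 1 4 5 3 6 2 / 4 5 6 1 2 3 / 3 2 1 6 5 4 / 2 6 3 4 1 5 / 5 1 4 2 3 6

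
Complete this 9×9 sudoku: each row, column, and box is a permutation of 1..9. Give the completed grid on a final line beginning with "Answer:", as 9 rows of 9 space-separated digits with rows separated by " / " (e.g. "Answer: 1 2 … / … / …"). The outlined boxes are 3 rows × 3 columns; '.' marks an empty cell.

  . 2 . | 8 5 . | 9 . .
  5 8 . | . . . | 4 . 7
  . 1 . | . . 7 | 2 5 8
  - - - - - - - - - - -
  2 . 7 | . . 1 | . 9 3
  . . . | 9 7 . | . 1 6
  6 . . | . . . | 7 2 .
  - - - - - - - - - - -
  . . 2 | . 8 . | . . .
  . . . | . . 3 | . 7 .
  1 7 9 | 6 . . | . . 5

Step 1. [r6c9∈{4}] r6c9's peers cover all but 4. So r6c9=4.
Step 2. [r6c5∈{3}] nothing but 3 survives at r6c5, so r6c5=3.
Step 3. [r6c4∈{5}] only 5 remains possible at r6c4. So r6c4=5.
Step 4. [r4c4∈{4}] r4c4's peers cover all but 4, so r4c4=4.
Step 5. [r4c2∈{5}] r4c2 is down to just 5, so r4c2=5.
Step 6. [r9c8∈{3,4,8}] across col 8, 8 lands solely at r9c8 ⇒ r9c8=8.
Step 7. [r7c8∈{3,4,6}] in col 8, 4 fits only at r7c8. So r7c8=4.
Step 8. [r7c1∈{3}] r7c1's peers cover all but 3. So r7c1=3.
Step 9. [r8c9∈{1,2,9}] r8c9 is the only open cell in col 9 admitting 2 ⇒ r8c9=2.
Step 10. [r8c5∈{1,4,9}] in row 8, 9 fits only at r8c5. So r8c5=9.
Step 11. [r2c4∈{1,2,3}] 2 has one home in col 4: r2c4 ⇒ r2c4=2.
Step 12. [r7c2∈{6}] r7c2 is down to just 6. So r7c2=6.
Step 13. [r8c2∈{4}] r8c2's peers cover all but 4, so r8c2=4.
Step 14. [r7c7∈{1}] r7c7 has the single candidate 1. So r7c7=1.
Step 15. [r5c6∈{2,8}] row 5 places 2 nowhere but r5c6 ⇒ r5c6=2.
Step 16. [r8c1∈{8}] r8c1's peers cover all but 8, so r8c1=8.
Step 17. [r5c1∈{4}] only 4 remains possible at r5c1, so r5c1=4.
Step 18. [r9c6∈{4}] r9c6 has the single candidate 4, so r9c6=4.
Step 19. [r1c6∈{6}] only 6 remains possible at r1c6. So r1c6=6.
Step 20. [r3c3∈{3,4,6}] in row 3, 6 fits only at r3c3, so r3c3=6.
Step 21. [r2c3∈{3}] r2c3 has the single candidate 3 ⇒ r2c3=3.
Step 22. [r5c3∈{8}] r5c3 is down to just 8, so r5c3=8.
Step 23. [r3c4∈{3}] r3c4 is down to just 3 ⇒ r3c4=3.
Step 24. [r1c8∈{3}] r1c8 has the single candidate 3 ⇒ r1c8=3.
Step 25. [r8c7∈{6}] r8c7 is down to just 6. So r8c7=6.
Step 26. [r3c1∈{9}] r3c1 has the single candidate 9. So r3c1=9.
Step 27. [r6c2∈{9}] nothing but 9 survives at r6c2 ⇒ r6c2=9.
Step 28. [r1c9∈{1}] r1c9's peers cover all but 1. So r1c9=1.
Step 29. [r7c9∈{9}] r7c9 is down to just 9, so r7c9=9.
Step 30. [r5c7∈{5}] r5c7's peers cover all but 5 ⇒ r5c7=5.
Step 31. [r6c6∈{8}] r6c6 is down to just 8. So r6c6=8.
Step 32. [r2c8∈{6}] r2c8's peers cover all but 6 ⇒ r2c8=6.
Step 33. [r4c5∈{6}] r4c5 has the single candidate 6, so r4c5=6.
Step 34. [r5c2∈{3}] r5c2's peers cover all but 3. So r5c2=3.
Step 35. [r9c7∈{3}] r9c7 has the single candidate 3. So r9c7=3.
Step 36. [r8c3∈{5}] nothing but 5 survives at r8c3, so r8c3=5.
Step 37. [r1c3∈{4}] r1c3 has the single candidate 4 ⇒ r1c3=4.
Step 38. [r3c5∈{4}] only 4 remains possible at r3c5, so r3c5=4.
Step 39. [r6c3∈{1}] nothing but 1 survives at r6c3. So r6c3=1.
Step 40. [r1c1∈{7}] nothing but 7 survives at r1c1 ⇒ r1c1=7.
Step 41. [r2c5∈{1}] r2c5 has the single candidate 1, so r2c5=1.
Step 42. [r8c4∈{1}] only 1 remains possible at r8c4 ⇒ r8c4=1.
Step 43. [r9c5∈{2}] only 2 remains possible at r9c5, so r9c5=2.
Step 44. [r4c7∈{8}] r4c7 is down to just 8. So r4c7=8.
Step 45. [r7c4∈{7}] only 7 remains possible at r7c4. So r7c4=7.
Step 46. [r2c6∈{9}] only 9 remains possible at r2c6. So r2c6=9.
Step 47. [r7c6∈{5}] only 5 remains possible at r7c6, so r7c6=5.

Answer: 7 2 4 8 5 6 9 3 1 / 5 8 3 2 1 9 4 6 7 / 9 1 6 3 4 7 2 5 8 / 2 5 7 4 6 1 8 9 3 / 4 3 8 9 7 2 5 1 6 / 6 9 1 5 3 8 7 2 4 / 3 6 2 7 8 5 1 4 9 / 8 4 5 1 9 3 6 7 2 / 1 7 9 6 2 4 3 8 5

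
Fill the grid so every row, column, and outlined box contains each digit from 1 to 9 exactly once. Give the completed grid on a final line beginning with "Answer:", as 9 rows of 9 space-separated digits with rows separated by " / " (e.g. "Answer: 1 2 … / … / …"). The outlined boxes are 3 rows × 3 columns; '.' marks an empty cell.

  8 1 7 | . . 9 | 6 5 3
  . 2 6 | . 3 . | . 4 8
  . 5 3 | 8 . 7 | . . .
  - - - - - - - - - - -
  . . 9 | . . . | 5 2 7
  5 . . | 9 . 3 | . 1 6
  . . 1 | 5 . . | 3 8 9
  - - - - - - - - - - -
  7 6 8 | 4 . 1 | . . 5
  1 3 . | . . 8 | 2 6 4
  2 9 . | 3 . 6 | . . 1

Step 1. [r4c6∈{4}] r4c6 has the single candidate 4, so r4c6=4.
Step 2. [r3c5∈{1,2,4,6}] 6 has one home in row 3: r3c5. So r3c5=6.
Step 3. [r7c5∈{2,9}] r7c5 is the only open cell in row 7 admitting 2. So r7c5=2.
Step 4. [r3c8∈{9}] r3c8 has the single candidate 9, so r3c8=9.
Step 5. [r6c5∈{7}] nothing but 7 survives at r6c5 ⇒ r6c5=7.
Step 6. [r6c2∈{4}] r6c2's peers cover all but 4. So r6c2=4.
Step 7. [r2c4∈{1}] r2c4 is down to just 1 ⇒ r2c4=1.
Step 8. [r4c2∈{8}] r4c2 has the single candidate 8. So r4c2=8.
Step 9. [r8c3∈{5}] r8c3 has the single candidate 5. So r8c3=5.
Step 10. [r6c1∈{6}] only 6 remains possible at r6c1 ⇒ r6c1=6.
Step 11. [r9c7∈{7,8}] r9c7 is the only open cell in row 9 admitting 8. So r9c7=8.
Step 12. [r9c8∈{7}] r9c8 has the single candidate 7, so r9c8=7.
Step 13. [r1c4∈{2}] r1c4 is down to just 2, so r1c4=2.
Step 14. [r4c5∈{1}] r4c5 is down to just 1 ⇒ r4c5=1.
Step 15. [r9c3∈{4}] r9c3 is down to just 4. So r9c3=4.
Step 16. [r5c2∈{7}] r5c2 is down to just 7 ⇒ r5c2=7.
Step 17. [r6c6∈{2}] r6c6 has the single candidate 2 ⇒ r6c6=2.
Step 18. [r7c7∈{9}] r7c7 has the single candidate 9 ⇒ r7c7=9.
Step 19. [r2c7∈{7}] r2c7 has the single candidate 7. So r2c7=7.
Step 20. [r3c7∈{1}] only 1 remains possible at r3c7, so r3c7=1.
Step 21. [r9c5∈{5}] r9c5's peers cover all but 5 ⇒ r9c5=5.
Step 22. [r8c5∈{9}] nothing but 9 survives at r8c5 ⇒ r8c5=9.
Step 23. [r3c9∈{2}] only 2 remains possible at r3c9 ⇒ r3c9=2.
Step 24. [r5c5∈{8}] only 8 remains possible at r5c5 ⇒ r5c5=8.
Step 25. [r4c4∈{6}] r4c4's peers cover all but 6 ⇒ r4c4=6.
Step 26. [r5c3∈{2}] r5c3 has the single candidate 2. So r5c3=2.
Step 27. [r2c6∈{5}] r2c6 is down to just 5 ⇒ r2c6=5.
Step 28. [r3c1∈{4}] r3c1 is down to just 4, so r3c1=4.
Step 29. [r4c1∈{3}] nothing but 3 survives at r4c1. So r4c1=3.
Step 30. [r2c1∈{9}] r2c1 has the single candidate 9 ⇒ r2c1=9.
Step 31. [r5c7∈{4}] r5c7 is down to just 4 ⇒ r5c7=4.
Step 32. [r7c8∈{3}] nothing but 3 survives at r7c8 ⇒ r7c8=3.
Step 33. [r1c5∈{4}] r1c5 is down to just 4. So r1c5=4.
Step 34. [r8c4∈{7}] r8c4 has the single candidate 7, so r8c4=7.

Answer: 8 1 7 2 4 9 6 5 3 / 9 2 6 1 3 5 7 4 8 / 4 5 3 8 6 7 1 9 2 / 3 8 9 6 1 4 5 2 7 / 5 7 2 9 8 3 4 1 6 / 6 4 1 5 7 2 3 8 9 / 7 6 8 4 2 1 9 3 5 / 1 3 5 7 9 8 2 6 4 / 2 9 4 3 5 6 8 7 1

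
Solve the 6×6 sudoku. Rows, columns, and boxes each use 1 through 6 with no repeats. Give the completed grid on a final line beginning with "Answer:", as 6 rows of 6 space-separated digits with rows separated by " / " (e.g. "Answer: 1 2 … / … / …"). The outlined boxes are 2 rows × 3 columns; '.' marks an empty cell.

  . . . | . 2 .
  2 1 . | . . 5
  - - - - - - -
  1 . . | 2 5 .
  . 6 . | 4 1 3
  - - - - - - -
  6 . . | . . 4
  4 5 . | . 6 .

Step 1. [r1c1∈{3,5}] r1c1 is the only open cell in col 1 admitting 3. So r1c1=3.
Step 2. [r5c5∈{3}] r5c5 is down to just 3. So r5c5=3.
Step 3. [r6c4∈{1}] r6c4 has the single candidate 1, so r6c4=1.
Step 4. [r4c3∈{2,5}] 2 has one home in row 4: r4c3. So r4c3=2.
Step 5. [r1c2∈{4}] only 4 remains possible at r1c2, so r1c2=4.
Step 6. [r1c4∈{6}] only 6 remains possible at r1c4 ⇒ r1c4=6.
Step 7. [r3c3∈{3,4}] in row 3, 4 fits only at r3c3 ⇒ r3c3=4.
Step 8. [r5c2∈{2}] r5c2 is down to just 2 ⇒ r5c2=2.
Step 9. [r5c3∈{1}] r5c3's peers cover all but 1 ⇒ r5c3=1.
Step 10. [r5c4∈{5}] r5c4's peers cover all but 5. So r5c4=5.
Step 11. [r1c3∈{5}] only 5 remains possible at r1c3 ⇒ r1c3=5.
Step 12. [r2c3∈{6}] only 6 remains possible at r2c3, so r2c3=6.
Step 13. [r2c5∈{4}] only 4 remains possible at r2c5, so r2c5=4.
Step 14. [r6c3∈{3}] nothing but 3 survives at r6c3 ⇒ r6c3=3.
Step 15. [r3c2∈{3}] r3c2 has the single candidate 3. So r3c2=3.
Step 16. [r6c6∈{2}] nothing but 2 survives at r6c6 ⇒ r6c6=2.
Step 17. [r1c6∈{1}] r1c6 is down to just 1 ⇒ r1c6=1.
Step 18. [r2c4∈{3}] r2c4 has the single candidate 3 ⇒ r2c4=3.
Step 19. [r4c1∈{5}] r4c1 is down to just 5 ⇒ r4c1=5.
Step 20. [r3c6∈{6}] only 6 remains possible at r3c6, so r3c6=6.

Answer: 3 4 5 6 2 1 / 2 1 6 3 4 5 / 1 3 4 2 5 6 / 5 6 2 4 1 3 / 6 2 1 5 3 4 / 4 5 3 1 6 2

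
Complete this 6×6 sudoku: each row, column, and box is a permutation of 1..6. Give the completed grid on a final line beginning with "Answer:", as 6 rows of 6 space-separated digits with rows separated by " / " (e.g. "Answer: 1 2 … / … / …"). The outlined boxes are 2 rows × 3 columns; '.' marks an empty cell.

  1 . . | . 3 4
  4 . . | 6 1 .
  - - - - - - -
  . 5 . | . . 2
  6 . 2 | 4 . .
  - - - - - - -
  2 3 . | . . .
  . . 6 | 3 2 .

Step 1. [r2c6∈{5}] r2c6 has the single candidate 5, so r2c6=5.
Step 2. [r6c6∈{1}] r6c6's peers cover all but 1, so r6c6=1.
Step 3. [r3c3∈{1,3,4}] in row 3, 4 fits only at r3c3. So r3c3=4.
Step 4. [r5c5∈{4,5,6}] in row 5, 4 fits only at r5c5. So r5c5=4.
Step 5. [r1c4∈{2}] only 2 remains possible at r1c4, so r1c4=2.
Step 6. [r1c3∈{5}] r1c3 has the single candidate 5. So r1c3=5.
Step 7. [r5c4∈{5}] r5c4 has the single candidate 5, so r5c4=5.
Step 8. [r5c3∈{1}] r5c3 has the single candidate 1, so r5c3=1.
Step 9. [r2c2∈{2}] nothing but 2 survives at r2c2. So r2c2=2.
Step 10. [r4c5∈{5}] r4c5's peers cover all but 5 ⇒ r4c5=5.
Step 11. [r4c2∈{1}] r4c2 is down to just 1, so r4c2=1.
Step 12. [r3c1∈{3}] nothing but 3 survives at r3c1. So r3c1=3.
Step 13. [r5c6∈{6}] r5c6 has the single candidate 6. So r5c6=6.
Step 14. [r6c1∈{5}] r6c1 has the single candidate 5, so r6c1=5.
Step 15. [r3c4∈{1}] r3c4 is down to just 1 ⇒ r3c4=1.
Step 16. [r3c5∈{6}] nothing but 6 survives at r3c5 ⇒ r3c5=6.
Step 17. [r4c6∈{3}] nothing but 3 survives at r4c6 ⇒ r4c6=3.
Step 18. [r6c2∈{4}] r6c2 is down to just 4 ⇒ r6c2=4.
Step 19. [r2c3∈{3}] only 3 remains possible at r2c3 ⇒ r2c3=3.
Step 20. [r1c2∈{6}] r1c2 is down to just 6 ⇒ r1c2=6.

Answer: 1 6 5 2 3 4 / 4 2 3 6 1 5 / 3 5 4 1 6 2 / 6 1 2 4 5 3 / 2 3 1 5 4 6 / 5 4 6 3 2 1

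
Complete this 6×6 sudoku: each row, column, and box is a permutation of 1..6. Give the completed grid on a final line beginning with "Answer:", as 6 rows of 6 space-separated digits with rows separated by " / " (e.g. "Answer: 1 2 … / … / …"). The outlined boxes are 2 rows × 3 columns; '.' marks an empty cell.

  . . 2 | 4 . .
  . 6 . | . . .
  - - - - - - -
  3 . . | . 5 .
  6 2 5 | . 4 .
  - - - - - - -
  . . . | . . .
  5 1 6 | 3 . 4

Step 1. [r4c4∈{1}] only 1 remains possible at r4c4, so r4c4=1.
Step 2. [r1c1∈{1}] nothing but 1 survives at r1c1, so r1c1=1.
Step 3. [r6c5∈{2}] nothing but 2 survives at r6c5 ⇒ r6c5=2.
Step 4. [r3c2∈{4}] r3c2 has the single candidate 4, so r3c2=4.
Step 5. [r1c2∈{3,5}] in col 2, 5 fits only at r1c2 ⇒ r1c2=5.
Step 6. [r2c3∈{3,4}] 3 has one home in box 1: r2c3. So r2c3=3.
Step 7. [r1c5∈{3,6}] in col 5, 3 fits only at r1c5, so r1c5=3.
Step 8. [r5c5∈{1,6}] col 5 places 6 nowhere but r5c5, so r5c5=6.
Step 9. [r5c4∈{5}] r5c4 is down to just 5 ⇒ r5c4=5.
Step 10. [r2c4∈{2}] r2c4 is down to just 2 ⇒ r2c4=2.
Step 11. [r5c3∈{4}] r5c3 is down to just 4. So r5c3=4.
Step 12. [r1c6∈{6}] r1c6 has the single candidate 6. So r1c6=6.
Step 13. [r5c6∈{1}] nothing but 1 survives at r5c6 ⇒ r5c6=1.
Step 14. [r3c6∈{2}] r3c6 is down to just 2. So r3c6=2.
Step 15. [r4c6∈{3}] only 3 remains possible at r4c6. So r4c6=3.
Step 16. [r2c1∈{4}] nothing but 4 survives at r2c1. So r2c1=4.
Step 17. [r5c2∈{3}] only 3 remains possible at r5c2. So r5c2=3.
Step 18. [r2c6∈{5}] only 5 remains possible at r2c6. So r2c6=5.
Step 19. [r2c5∈{1}] nothing but 1 survives at r2c5. So r2c5=1.
Step 20. [r3c4∈{6}] only 6 remains possible at r3c4. So r3c4=6.
Step 21. [r5c1∈{2}] only 2 remains possible at r5c1. So r5c1=2.
Step 22. [r3c3∈{1}] nothing but 1 survives at r3c3, so r3c3=1.

Answer: 1 5 2 4 3 6 / 4 6 3 2 1 5 / 3 4 1 6 5 2 / 6 2 5 1 4 3 / 2 3 4 5 6 1 / 5 1 6 3 2 4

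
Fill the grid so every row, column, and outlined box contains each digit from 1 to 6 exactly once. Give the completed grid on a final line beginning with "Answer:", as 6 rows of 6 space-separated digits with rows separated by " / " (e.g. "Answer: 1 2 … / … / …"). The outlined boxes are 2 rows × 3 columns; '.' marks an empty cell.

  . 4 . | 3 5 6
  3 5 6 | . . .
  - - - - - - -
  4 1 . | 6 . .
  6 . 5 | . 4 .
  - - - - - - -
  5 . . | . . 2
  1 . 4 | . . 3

Step 1. [r4c2∈{2,3}] in row 4, 3 fits only at r4c2 ⇒ r4c2=3.
Step 2. [r4c4∈{1,2}] r4c4 is the only open cell in row 4 admitting 2. So r4c4=2.
Step 3. [r5c4∈{1,4}] across row 5, 4 lands solely at r5c4 ⇒ r5c4=4.
Step 4. [r2c4∈{1}] nothing but 1 survives at r2c4 ⇒ r2c4=1.
Step 5. [r5c2∈{6}] only 6 remains possible at r5c2 ⇒ r5c2=6.
Step 6. [r1c3∈{1,2}] row 1 places 1 nowhere but r1c3. So r1c3=1.
Step 7. [r4c6∈{1}] r4c6 is down to just 1 ⇒ r4c6=1.
Step 8. [r6c2∈{2}] r6c2 is down to just 2 ⇒ r6c2=2.
Step 9. [r3c6∈{5}] r3c6 is down to just 5. So r3c6=5.
Step 10. [r6c5∈{6}] r6c5 has the single candidate 6. So r6c5=6.
Step 11. [r1c1∈{2}] r1c1 is down to just 2, so r1c1=2.
Step 12. [r3c5∈{3}] r3c5 is down to just 3. So r3c5=3.
Step 13. [r2c6∈{4}] r2c6's peers cover all but 4. So r2c6=4.
Step 14. [r6c4∈{5}] r6c4 is down to just 5, so r6c4=5.
Step 15. [r3c3∈{2}] nothing but 2 survives at r3c3 ⇒ r3c3=2.
Step 16. [r5c3∈{3}] nothing but 3 survives at r5c3. So r5c3=3.
Step 17. [r5c5∈{1}] only 1 remains possible at r5c5 ⇒ r5c5=1.
Step 18. [r2c5∈{2}] r2c5's peers cover all but 2 ⇒ r2c5=2.

Answer: 2 4 1 3 5 6 / 3 5 6 1 2 4 / 4 1 2 6 3 5 / 6 3 5 2 4 1 / 5 6 3 4 1 2 / 1 2 4 5 6 3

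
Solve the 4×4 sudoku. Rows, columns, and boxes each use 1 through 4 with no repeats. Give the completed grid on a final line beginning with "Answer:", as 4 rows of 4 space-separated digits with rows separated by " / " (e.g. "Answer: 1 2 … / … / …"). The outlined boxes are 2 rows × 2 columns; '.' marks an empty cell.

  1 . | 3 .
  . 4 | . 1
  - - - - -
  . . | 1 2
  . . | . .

Step 1. [r4c4∈{3,4}] across col 4, 3 lands solely at r4c4, so r4c4=3.
Step 2. [r1c2∈{2}] nothing but 2 survives at r1c2, so r1c2=2.
Step 3. [r3c1∈{3,4}] row 3 places 4 nowhere but r3c1 ⇒ r3c1=4.
Step 4. [r4c1∈{2}] only 2 remains possible at r4c1, so r4c1=2.
Step 5. [r1c4∈{4}] nothing but 4 survives at r1c4. So r1c4=4.
Step 6. [r4c2∈{1}] r4c2 has the single candidate 1 ⇒ r4c2=1.
Step 7. [r2c3∈{2}] r2c3's peers cover all but 2 ⇒ r2c3=2.
Step 8. [r2c1∈{3}] r2c1 is down to just 3. So r2c1=3.
Step 9. [r4c3∈{4}] r4c3 has the single candidate 4, so r4c3=4.
Step 10. [r3c2∈{3}] r3c2's peers cover all but 3. So r3c2=3.

Answer: 1 2 3 4 / 3 4 2 1 / 4 3 1 2 / 2 1 4 3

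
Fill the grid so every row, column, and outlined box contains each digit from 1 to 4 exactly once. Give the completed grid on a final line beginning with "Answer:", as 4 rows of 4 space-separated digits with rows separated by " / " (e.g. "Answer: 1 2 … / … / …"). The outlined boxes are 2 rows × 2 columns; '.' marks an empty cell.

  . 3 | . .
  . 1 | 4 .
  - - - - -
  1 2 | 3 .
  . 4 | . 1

Step 1. [r1c4∈{2}] nothing but 2 survives at r1c4, so r1c4=2.
Step 2. [r2c4∈{3}] r2c4 is down to just 3, so r2c4=3.
Step 3. [r1c1∈{4}] r1c1 is down to just 4. So r1c1=4.
Step 4. [r4c3∈{2}] only 2 remains possible at r4c3 ⇒ r4c3=2.
Step 5. [r4c1∈{3}] r4c1's peers cover all but 3 ⇒ r4c1=3.
Step 6. [r3c4∈{4}] only 4 remains possible at r3c4, so r3c4=4.
Step 7. [r2c1∈{2}] nothing but 2 survives at r2c1, so r2c1=2.
Step 8. [r1c3∈{1}] r1c3's peers cover all but 1, so r1c3=1.

Answer: 4 3 1 2 / 2 1 4 3 / 1 2 3 4 / 3 4 2 1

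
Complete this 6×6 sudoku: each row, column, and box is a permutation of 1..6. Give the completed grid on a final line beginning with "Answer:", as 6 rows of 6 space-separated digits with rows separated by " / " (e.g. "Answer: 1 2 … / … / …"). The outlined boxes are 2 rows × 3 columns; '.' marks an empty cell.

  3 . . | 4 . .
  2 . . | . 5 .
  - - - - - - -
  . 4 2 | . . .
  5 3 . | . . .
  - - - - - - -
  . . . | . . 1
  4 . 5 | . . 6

Step 1. [r3c1∈{1,6}] col 1 places 1 nowhere but r3c1. So r3c1=1.
Step 2. [r4c3∈{6}] nothing but 6 survives at r4c3. So r4c3=6.
Step 3. [r1c3∈{1}] nothing but 1 survives at r1c3 ⇒ r1c3=1.
Step 4. [r5c5∈{2,3,4}] row 5 places 4 nowhere but r5c5, so r5c5=4.
Step 5. [r2c4∈{1,3,6}] 1 has one home in row 2: r2c4. So r2c4=1.
Step 6. [r4c4∈{2}] r4c4 is down to just 2 ⇒ r4c4=2.
Step 7. [r1c5∈{2,6}] across box 2, 6 lands solely at r1c5. So r1c5=6.
Step 8. [r6c4∈{3}] only 3 remains possible at r6c4. So r6c4=3.
Step 9. [r5c2∈{2,6}] r5c2 is the only open cell in row 5 admitting 2, so r5c2=2.
Step 10. [r3c6∈{3,5}] across col 6, 5 lands solely at r3c6, so r3c6=5.
Step 11. [r2c6∈{3}] r2c6's peers cover all but 3. So r2c6=3.
Step 12. [r2c3∈{4}] r2c3's peers cover all but 4 ⇒ r2c3=4.
Step 13. [r4c6∈{4}] r4c6 has the single candidate 4 ⇒ r4c6=4.
Step 14. [r1c6∈{2}] r1c6 has the single candidate 2. So r1c6=2.
Step 15. [r5c1∈{6}] r5c1 is down to just 6, so r5c1=6.
Step 16. [r3c4∈{6}] only 6 remains possible at r3c4, so r3c4=6.
Step 17. [r5c4∈{5}] r5c4 is down to just 5, so r5c4=5.
Step 18. [r3c5∈{3}] r3c5 is down to just 3. So r3c5=3.
Step 19. [r1c2∈{5}] r1c2 has the single candidate 5 ⇒ r1c2=5.
Step 20. [r6c5∈{2}] r6c5's peers cover all but 2. So r6c5=2.
Step 21. [r4c5∈{1}] r4c5's peers cover all but 1, so r4c5=1.
Step 22. [r5c3∈{3}] r5c3 is down to just 3, so r5c3=3.
Step 23. [r6c2∈{1}] r6c2 has the single candidate 1, so r6c2=1.
Step 24. [r2c2∈{6}] nothing but 6 survives at r2c2. So r2c2=6.

Answer: 3 5 1 4 6 2 / 2 6 4 1 5 3 / 1 4 2 6 3 5 / 5 3 6 2 1 4 / 6 2 3 5 4 1 / 4 1 5 3 2 6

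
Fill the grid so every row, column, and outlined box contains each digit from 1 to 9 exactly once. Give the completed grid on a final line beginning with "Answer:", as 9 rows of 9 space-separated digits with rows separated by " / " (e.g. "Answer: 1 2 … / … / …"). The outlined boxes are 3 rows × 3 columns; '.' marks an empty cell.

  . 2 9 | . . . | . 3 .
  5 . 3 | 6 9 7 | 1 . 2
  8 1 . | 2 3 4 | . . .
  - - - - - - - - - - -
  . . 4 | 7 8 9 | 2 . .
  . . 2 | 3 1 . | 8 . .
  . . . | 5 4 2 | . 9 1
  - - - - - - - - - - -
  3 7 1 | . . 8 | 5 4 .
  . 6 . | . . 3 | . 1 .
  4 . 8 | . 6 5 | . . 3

Step 1. [r7c9∈{6,9}] r7c9 is the only open cell in row 7 admitting 6. So r7c9=6.
Step 2. [r4c9∈{5}] r4c9 is down to just 5, so r4c9=5.
Step 3. [r9c2∈{9}] r9c2 is down to just 9 ⇒ r9c2=9.
Step 4. [r9c7∈{7}] r9c7's peers cover all but 7. So r9c7=7.
Step 5. [r4c8∈{6}] r4c8's peers cover all but 6 ⇒ r4c8=6.
Step 6. [r8c7∈{9}] r8c7 has the single candidate 9 ⇒ r8c7=9.
Step 7. [r5c8∈{7}] nothing but 7 survives at r5c8. So r5c8=7.
Step 8. [r1c4∈{1,8}] col 4 places 8 nowhere but r1c4. So r1c4=8.
Step 9. [r1c7∈{4,6}] 4 has one home in col 7: r1c7 ⇒ r1c7=4.
Step 10. [r1c1∈{6,7}] row 1 places 6 nowhere but r1c1 ⇒ r1c1=6.
Step 11. [r3c3∈{7}] nothing but 7 survives at r3c3, so r3c3=7.
Step 12. [r8c5∈{2,7}] 7 has one home in row 8: r8c5. So r8c5=7.
Step 13. [r4c2∈{3}] nothing but 3 survives at r4c2 ⇒ r4c2=3.
Step 14. [r6c3∈{6}] only 6 remains possible at r6c3. So r6c3=6.
Step 15. [r8c1∈{2}] nothing but 2 survives at r8c1. So r8c1=2.
Step 16. [r8c4∈{4}] r8c4 has the single candidate 4 ⇒ r8c4=4.
Step 17. [r5c1∈{9}] nothing but 9 survives at r5c1, so r5c1=9.
Step 18. [r5c9∈{4}] only 4 remains possible at r5c9, so r5c9=4.
Step 19. [r1c9∈{7}] nothing but 7 survives at r1c9 ⇒ r1c9=7.
Step 20. [r6c7∈{3}] r6c7's peers cover all but 3. So r6c7=3.
Step 21. [r1c5∈{5}] only 5 remains possible at r1c5 ⇒ r1c5=5.
Step 22. [r1c6∈{1}] r1c6's peers cover all but 1, so r1c6=1.
Step 23. [r6c2∈{8}] r6c2 is down to just 8. So r6c2=8.
Step 24. [r2c2∈{4}] nothing but 4 survives at r2c2. So r2c2=4.
Step 25. [r8c9∈{8}] only 8 remains possible at r8c9. So r8c9=8.
Step 26. [r5c2∈{5}] only 5 remains possible at r5c2. So r5c2=5.
Step 27. [r4c1∈{1}] nothing but 1 survives at r4c1, so r4c1=1.
Step 28. [r3c7∈{6}] nothing but 6 survives at r3c7, so r3c7=6.
Step 29. [r6c1∈{7}] r6c1 has the single candidate 7 ⇒ r6c1=7.
Step 30. [r3c9∈{9}] r3c9's peers cover all but 9. So r3c9=9.
Step 31. [r7c5∈{2}] nothing but 2 survives at r7c5. So r7c5=2.
Step 32. [r3c8∈{5}] r3c8's peers cover all but 5 ⇒ r3c8=5.
Step 33. [r7c4∈{9}] r7c4 has the single candidate 9, so r7c4=9.
Step 34. [r2c8∈{8}] r2c8's peers cover all but 8 ⇒ r2c8=8.
Step 35. [r9c8∈{2}] r9c8 has the single candidate 2, so r9c8=2.
Step 36. [r5c6∈{6}] r5c6 is down to just 6 ⇒ r5c6=6.
Step 37. [r8c3∈{5}] r8c3 is down to just 5 ⇒ r8c3=5.
Step 38. [r9c4∈{1}] r9c4's peers cover all but 1 ⇒ r9c4=1.

Answer: 6 2 9 8 5 1 4 3 7 / 5 4 3 6 9 7 1 8 2 / 8 1 7 2 3 4 6 5 9 / 1 3 4 7 8 9 2 6 5 / 9 5 2 3 1 6 8 7 4 / 7 8 6 5 4 2 3 9 1 / 3 7 1 9 2 8 5 4 6 / 2 6 5 4 7 3 9 1 8 / 4 9 8 1 6 5 7 2 3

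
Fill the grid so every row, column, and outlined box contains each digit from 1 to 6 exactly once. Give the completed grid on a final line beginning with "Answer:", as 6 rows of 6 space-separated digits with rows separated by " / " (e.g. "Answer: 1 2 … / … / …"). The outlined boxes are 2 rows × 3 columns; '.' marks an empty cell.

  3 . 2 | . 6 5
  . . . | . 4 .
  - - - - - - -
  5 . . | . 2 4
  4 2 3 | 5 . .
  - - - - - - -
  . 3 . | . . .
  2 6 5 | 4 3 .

Step 1. [r6c6∈{1}] nothing but 1 survives at r6c6, so r6c6=1.
Step 2. [r3c2∈{1}] r3c2 is down to just 1. So r3c2=1.
Step 3. [r4c6∈{6}] only 6 remains possible at r4c6 ⇒ r4c6=6.
Step 4. [r5c6∈{2}] only 2 remains possible at r5c6, so r5c6=2.
Step 5. [r2c4∈{1,2,3}] across row 2, 2 lands solely at r2c4. So r2c4=2.
Step 6. [r2c1∈{1,6}] r2c1 is the only open cell in col 1 admitting 6 ⇒ r2c1=6.
Step 7. [r5c3∈{1,4}] in row 5, 4 fits only at r5c3. So r5c3=4.
Step 8. [r5c4∈{6}] r5c4 is down to just 6 ⇒ r5c4=6.
Step 9. [r3c4∈{3}] r3c4's peers cover all but 3 ⇒ r3c4=3.
Step 10. [r5c5∈{5}] r5c5 has the single candidate 5, so r5c5=5.
Step 11. [r2c6∈{3}] only 3 remains possible at r2c6 ⇒ r2c6=3.
Step 12. [r3c3∈{6}] r3c3's peers cover all but 6 ⇒ r3c3=6.
Step 13. [r5c1∈{1}] r5c1 has the single candidate 1. So r5c1=1.
Step 14. [r2c3∈{1}] nothing but 1 survives at r2c3. So r2c3=1.
Step 15. [r1c2∈{4}] r1c2 is down to just 4. So r1c2=4.
Step 16. [r1c4∈{1}] r1c4 is down to just 1 ⇒ r1c4=1.
Step 17. [r2c2∈{5}] r2c2 is down to just 5. So r2c2=5.
Step 18. [r4c5∈{1}] only 1 remains possible at r4c5 ⇒ r4c5=1.

Answer: 3 4 2 1 6 5 / 6 5 1 2 4 3 / 5 1 6 3 2 4 / 4 2 3 5 1 6 / 1 3 4 6 5 2 / 2 6 5 4 3 1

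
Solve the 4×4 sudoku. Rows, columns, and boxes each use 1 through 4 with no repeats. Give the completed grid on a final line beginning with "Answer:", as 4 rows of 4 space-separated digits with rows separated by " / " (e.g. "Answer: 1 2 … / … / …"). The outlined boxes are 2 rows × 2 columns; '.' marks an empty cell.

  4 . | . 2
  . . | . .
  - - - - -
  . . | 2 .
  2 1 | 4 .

Step 1. [r1c2∈{3}] r1c2's peers cover all but 3. So r1c2=3.
Step 2. [r2c1∈{1}] r2c1 has the single candidate 1. So r2c1=1.
Step 3. [r4c4∈{3}] r4c4's peers cover all but 3 ⇒ r4c4=3.
Step 4. [r3c4∈{1}] r3c4 is down to just 1, so r3c4=1.
Step 5. [r3c2∈{4}] r3c2 is down to just 4. So r3c2=4.
Step 6. [r2c3∈{3}] r2c3's peers cover all but 3, so r2c3=3.
Step 7. [r2c4∈{4}] only 4 remains possible at r2c4. So r2c4=4.
Step 8. [r3c1∈{3}] r3c1's peers cover all but 3. So r3c1=3.
Step 9. [r1c3∈{1}] r1c3 has the single candidate 1, so r1c3=1.
Step 10. [r2c2∈{2}] r2c2 is down to just 2. So r2c2=2.

Answer: 4 3 1 2 / 1 2 3 4 / 3 4 2 1 / 2 1 4 3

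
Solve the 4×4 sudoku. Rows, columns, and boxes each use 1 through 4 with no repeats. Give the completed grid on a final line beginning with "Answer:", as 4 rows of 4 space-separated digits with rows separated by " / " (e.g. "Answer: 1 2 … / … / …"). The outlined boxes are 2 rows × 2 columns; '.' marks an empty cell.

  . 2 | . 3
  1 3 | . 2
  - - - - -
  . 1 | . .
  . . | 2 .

Step 1. [r1c1∈{4}] r1c1 is down to just 4. So r1c1=4.
Step 2. [r3c4∈{4}] r3c4 is down to just 4, so r3c4=4.
Step 3. [r3c3∈{3}] r3c3 is down to just 3. So r3c3=3.
Step 4. [r2c3∈{4}] r2c3 has the single candidate 4. So r2c3=4.
Step 5. [r4c4∈{1}] nothing but 1 survives at r4c4, so r4c4=1.
Step 6. [r1c3∈{1}] nothing but 1 survives at r1c3 ⇒ r1c3=1.
Step 7. [r3c1∈{2}] r3c1's peers cover all but 2, so r3c1=2.
Step 8. [r4c1∈{3}] only 3 remains possible at r4c1 ⇒ r4c1=3.
Step 9. [r4c2∈{4}] nothing but 4 survives at r4c2 ⇒ r4c2=4.

Answer: 4 2 1 3 / 1 3 4 2 / 2 1 3 4 / 3 4 2 1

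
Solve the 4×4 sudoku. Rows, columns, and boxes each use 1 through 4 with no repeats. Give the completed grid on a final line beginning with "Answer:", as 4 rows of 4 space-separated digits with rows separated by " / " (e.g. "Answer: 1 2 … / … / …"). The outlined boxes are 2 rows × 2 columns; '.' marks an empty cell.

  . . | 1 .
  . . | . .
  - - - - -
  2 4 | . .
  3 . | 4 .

Step 1. [r2c3∈{2,3}] 2 has one home in col 3: r2c3. So r2c3=2.
Step 2. [r2c1∈{1,4}] in col 1, 1 fits only at r2c1 ⇒ r2c1=1.
Step 3. [r2c2∈{3}] r2c2 is down to just 3. So r2c2=3.
Step 4. [r1c4∈{3,4}] r1c4 is the only open cell in row 1 admitting 3. So r1c4=3.
Step 5. [r4c4∈{1,2}] row 4 places 2 nowhere but r4c4 ⇒ r4c4=2.
Step 6. [r3c4∈{1}] r3c4 is down to just 1 ⇒ r3c4=1.
Step 7. [r1c1∈{4}] r1c1 is down to just 4. So r1c1=4.
Step 8. [r4c2∈{1}] r4c2 has the single candidate 1, so r4c2=1.
Step 9. [r1c2∈{2}] nothing but 2 survives at r1c2, so r1c2=2.
Step 10. [r2c4∈{4}] only 4 remains possible at r2c4, so r2c4=4.
Step 11. [r3c3∈{3}] r3c3's peers cover all but 3. So r3c3=3.

Answer: 4 2 1 3 / 1 3 2 4 / 2 4 3 1 / 3 1 4 2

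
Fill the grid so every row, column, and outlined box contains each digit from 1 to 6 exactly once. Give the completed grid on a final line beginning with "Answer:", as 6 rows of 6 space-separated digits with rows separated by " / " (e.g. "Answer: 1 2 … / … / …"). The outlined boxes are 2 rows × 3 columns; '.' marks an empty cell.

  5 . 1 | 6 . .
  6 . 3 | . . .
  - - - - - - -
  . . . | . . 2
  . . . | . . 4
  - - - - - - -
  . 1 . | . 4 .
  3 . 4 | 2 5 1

Step 1. [r5c3∈{2,5,6}] row 5 places 5 nowhere but r5c3 ⇒ r5c3=5.
Step 2. [r3c3∈{6}] nothing but 6 survives at r3c3, so r3c3=6.
Step 3. [r2c4∈{1,4,5}] in col 4, 4 fits only at r2c4. So r2c4=4.
Step 4. [r5c4∈{3}] r5c4's peers cover all but 3, so r5c4=3.
Step 5. [r2c2∈{2}] r2c2 has the single candidate 2, so r2c2=2.
Step 6. [r4c5∈{1,3,6}] across row 4, 6 lands solely at r4c5. So r4c5=6.
Step 7. [r3c5∈{1,3}] box 4 places 3 nowhere but r3c5. So r3c5=3.
Step 8. [r3c1∈{1,4}] col 1 places 4 nowhere but r3c1, so r3c1=4.
Step 9. [r3c2∈{5}] r3c2 has the single candidate 5, so r3c2=5.
Step 10. [r4c1∈{1,2}] r4c1 is the only open cell in col 1 admitting 1 ⇒ r4c1=1.
Step 11. [r3c4∈{1}] r3c4's peers cover all but 1, so r3c4=1.
Step 12. [r4c4∈{5}] r4c4 is down to just 5 ⇒ r4c4=5.
Step 13. [r2c5∈{1}] r2c5 has the single candidate 1 ⇒ r2c5=1.
Step 14. [r4c2∈{3}] only 3 remains possible at r4c2. So r4c2=3.
Step 15. [r1c6∈{3}] r1c6 is down to just 3. So r1c6=3.
Step 16. [r1c5∈{2}] only 2 remains possible at r1c5. So r1c5=2.
Step 17. [r5c1∈{2}] r5c1 has the single candidate 2. So r5c1=2.
Step 18. [r2c6∈{5}] only 5 remains possible at r2c6, so r2c6=5.
Step 19. [r4c3∈{2}] only 2 remains possible at r4c3 ⇒ r4c3=2.
Step 20. [r6c2∈{6}] r6c2 has the single candidate 6, so r6c2=6.
Step 21. [r5c6∈{6}] r5c6 is down to just 6. So r5c6=6.
Step 22. [r1c2∈{4}] r1c2 is down to just 4 ⇒ r1c2=4.

Answer: 5 4 1 6 2 3 / 6 2 3 4 1 5 / 4 5 6 1 3 2 / 1 3 2 5 6 4 / 2 1 5 3 4 6 / 3 6 4 2 5 1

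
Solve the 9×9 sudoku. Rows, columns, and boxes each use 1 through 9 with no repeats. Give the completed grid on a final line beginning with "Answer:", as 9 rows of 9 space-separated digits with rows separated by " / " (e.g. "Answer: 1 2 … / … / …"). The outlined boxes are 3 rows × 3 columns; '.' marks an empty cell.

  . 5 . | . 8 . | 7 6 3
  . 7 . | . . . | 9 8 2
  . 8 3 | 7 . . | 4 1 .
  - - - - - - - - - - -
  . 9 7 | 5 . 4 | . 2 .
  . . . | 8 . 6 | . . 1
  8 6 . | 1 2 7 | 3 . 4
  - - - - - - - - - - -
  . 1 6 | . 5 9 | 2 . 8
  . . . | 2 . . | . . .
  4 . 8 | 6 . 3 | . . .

Step 1. [r5c7∈{5}] only 5 remains possible at r5c7. So r5c7=5.
Step 2. [r8c1∈{3,5,7,9}] col 1 places 5 nowhere but r8c1, so r8c1=5.
Step 3. [r1c4∈{4,9}] in col 4, 9 fits only at r1c4. So r1c4=9.
Step 4. [r1c3∈{1,2,4}] r1c3 is the only open cell in row 1 admitting 4 ⇒ r1c3=4.
Step 5. [r5c8∈{7,9}] in row 5, 7 fits only at r5c8, so r5c8=7.
Step 6. [r2c3∈{1}] nothing but 1 survives at r2c3 ⇒ r2c3=1.
Step 7. [r1c1∈{2}] r1c1's peers cover all but 2, so r1c1=2.
Step 8. [r5c1∈{3}] only 3 remains possible at r5c1, so r5c1=3.
Step 9. [r7c4∈{4}] only 4 remains possible at r7c4, so r7c4=4.
Step 10. [r9c7∈{1}] r9c7 has the single candidate 1. So r9c7=1.
Step 11. [r9c5∈{7}] only 7 remains possible at r9c5 ⇒ r9c5=7.
Step 12. [r2c5∈{3,4,6}] row 2 places 4 nowhere but r2c5 ⇒ r2c5=4.
Step 13. [r4c9∈{6}] only 6 remains possible at r4c9. So r4c9=6.
Step 14. [r3c9∈{5}] r3c9 has the single candidate 5. So r3c9=5.
Step 15. [r9c9∈{9}] r9c9's peers cover all but 9. So r9c9=9.
Step 16. [r7c8∈{3}] nothing but 3 survives at r7c8. So r7c8=3.
Step 17. [r2c1∈{6}] r2c1 is down to just 6. So r2c1=6.
Step 18. [r5c3∈{2}] r5c3 has the single candidate 2, so r5c3=2.
Step 19. [r8c5∈{1}] r8c5 is down to just 1 ⇒ r8c5=1.
Step 20. [r8c3∈{9}] nothing but 9 survives at r8c3. So r8c3=9.
Step 21. [r2c6∈{5}] only 5 remains possible at r2c6. So r2c6=5.
Step 22. [r3c6∈{2}] only 2 remains possible at r3c6. So r3c6=2.
Step 23. [r8c6∈{8}] r8c6 is down to just 8 ⇒ r8c6=8.
Step 24. [r4c7∈{8}] nothing but 8 survives at r4c7 ⇒ r4c7=8.
Step 25. [r1c6∈{1}] r1c6 is down to just 1. So r1c6=1.
Step 26. [r8c9∈{7}] r8c9 is down to just 7 ⇒ r8c9=7.
Step 27. [r8c8∈{4}] r8c8's peers cover all but 4 ⇒ r8c8=4.
Step 28. [r6c3∈{5}] r6c3's peers cover all but 5, so r6c3=5.
Step 29. [r8c7∈{6}] r8c7 has the single candidate 6, so r8c7=6.
Step 30. [r6c8∈{9}] only 9 remains possible at r6c8. So r6c8=9.
Step 31. [r9c8∈{5}] r9c8's peers cover all but 5, so r9c8=5.
Step 32. [r3c1∈{9}] only 9 remains possible at r3c1, so r3c1=9.
Step 33. [r5c2∈{4}] r5c2 has the single candidate 4 ⇒ r5c2=4.
Step 34. [r9c2∈{2}] only 2 remains possible at r9c2, so r9c2=2.
Step 35. [r4c1∈{1}] r4c1 is down to just 1, so r4c1=1.
Step 36. [r7c1∈{7}] nothing but 7 survives at r7c1, so r7c1=7.
Step 37. [r8c2∈{3}] r8c2 is down to just 3 ⇒ r8c2=3.
Step 38. [r4c5∈{3}] r4c5's peers cover all but 3, so r4c5=3.
Step 39. [r2c4∈{3}] r2c4's peers cover all but 3 ⇒ r2c4=3.
Step 40. [r5c5∈{9}] only 9 remains possible at r5c5, so r5c5=9.
Step 41. [r3c5∈{6}] r3c5 is down to just 6 ⇒ r3c5=6.

Answer: 2 5 4 9 8 1 7 6 3 / 6 7 1 3 4 5 9 8 2 / 9 8 3 7 6 2 4 1 5 / 1 9 7 5 3 4 8 2 6 / 3 4 2 8 9 6 5 7 1 / 8 6 5 1 2 7 3 9 4 / 7 1 6 4 5 9 2 3 8 / 5 3 9 2 1 8 6 4 7 / 4 2 8 6 7 3 1 5 9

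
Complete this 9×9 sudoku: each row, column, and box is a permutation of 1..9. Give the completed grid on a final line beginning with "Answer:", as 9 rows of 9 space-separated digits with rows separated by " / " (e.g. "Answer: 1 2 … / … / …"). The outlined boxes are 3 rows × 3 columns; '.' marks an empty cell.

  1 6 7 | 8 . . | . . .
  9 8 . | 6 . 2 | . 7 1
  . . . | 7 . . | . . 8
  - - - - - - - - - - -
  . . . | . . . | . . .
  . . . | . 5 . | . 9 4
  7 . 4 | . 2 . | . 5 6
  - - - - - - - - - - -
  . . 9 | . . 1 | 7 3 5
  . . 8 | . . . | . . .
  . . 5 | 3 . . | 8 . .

Step 1. [r5c6∈{3,6,7,8}] in row 5, 7 fits only at r5c6 ⇒ r5c6=7.
Step 2. [r2c3∈{3}] nothing but 3 survives at r2c3, so r2c3=3.
Step 3. [r2c5∈{4}] r2c5 is down to just 4 ⇒ r2c5=4.
Step 4. [r5c4∈{1}] only 1 remains possible at r5c4 ⇒ r5c4=1.
Step 5. [r6c4∈{9}] only 9 remains possible at r6c4 ⇒ r6c4=9.
Step 6. [r4c3∈{1,2,6}] r4c3 is the only open cell in col 3 admitting 1, so r4c3=1.
Step 7. [r6c2∈{3}] r6c2's peers cover all but 3, so r6c2=3.
Step 8. [r5c2∈{2}] only 2 remains possible at r5c2. So r5c2=2.
Step 9. [r7c2∈{4}] r7c2's peers cover all but 4, so r7c2=4.
Step 10. [r3c1∈{2,4,5}] in col 1, 4 fits only at r3c1. So r3c1=4.
Step 11. [r4c8∈{2,8}] in col 8, 8 fits only at r4c8. So r4c8=8.
Step 12. [r5c7∈{3}] nothing but 3 survives at r5c7 ⇒ r5c7=3.
Step 13. [r1c9∈{2,3,9}] 3 has one home in col 9: r1c9 ⇒ r1c9=3.
Step 14. [r1c5∈{9}] r1c5's peers cover all but 9, so r1c5=9.
Step 15. [r3c7∈{2,5,6,9}] r3c7 is the only open cell in row 3 admitting 9. So r3c7=9.
Step 16. [r8c7∈{1,2,4,6}] col 7 places 6 nowhere but r8c7 ⇒ r8c7=6.
Step 17. [r1c7∈{2,4,5}] across col 7, 4 lands solely at r1c7 ⇒ r1c7=4.
Step 18. [r8c4∈{2,4,5}] col 4 places 5 nowhere but r8c4. So r8c4=5.
Step 19. [r1c8∈{2}] r1c8's peers cover all but 2 ⇒ r1c8=2.
Step 20. [r3c2∈{5}] nothing but 5 survives at r3c2. So r3c2=5.
Step 21. [r3c6∈{3}] nothing but 3 survives at r3c6, so r3c6=3.
Step 22. [r5c3∈{6}] r5c3 is down to just 6, so r5c3=6.
Step 23. [r8c5∈{7}] r8c5 is down to just 7, so r8c5=7.
Step 24. [r9c5∈{6}] nothing but 6 survives at r9c5. So r9c5=6.
Step 25. [r9c1∈{2}] r9c1 has the single candidate 2, so r9c1=2.
Step 26. [r9c9∈{9}] nothing but 9 survives at r9c9, so r9c9=9.
Step 27. [r9c6∈{4}] r9c6 is down to just 4, so r9c6=4.
Step 28. [r8c2∈{1}] r8c2's peers cover all but 1. So r8c2=1.
Step 29. [r4c9∈{2,7}] across row 4, 7 lands solely at r4c9, so r4c9=7.
Step 30. [r3c8∈{6}] r3c8's peers cover all but 6. So r3c8=6.
Step 31. [r4c4∈{4}] r4c4 has the single candidate 4 ⇒ r4c4=4.
Step 32. [r4c5∈{3}] r4c5's peers cover all but 3, so r4c5=3.
Step 33. [r7c4∈{2}] nothing but 2 survives at r7c4, so r7c4=2.
Step 34. [r7c5∈{8}] nothing but 8 survives at r7c5. So r7c5=8.
Step 35. [r4c6∈{6}] r4c6 is down to just 6. So r4c6=6.
Step 36. [r3c3∈{2}] nothing but 2 survives at r3c3. So r3c3=2.
Step 37. [r8c1∈{3}] only 3 remains possible at r8c1 ⇒ r8c1=3.
Step 38. [r8c9∈{2}] r8c9 is down to just 2, so r8c9=2.
Step 39. [r8c8∈{4}] nothing but 4 survives at r8c8 ⇒ r8c8=4.
Step 40. [r8c6∈{9}] nothing but 9 survives at r8c6 ⇒ r8c6=9.
Step 41. [r9c8∈{1}] r9c8 has the single candidate 1, so r9c8=1.
Step 42. [r6c6∈{8}] r6c6's peers cover all but 8, so r6c6=8.
Step 43. [r2c7∈{5}] r2c7 is down to just 5. So r2c7=5.
Step 44. [r7c1∈{6}] r7c1 is down to just 6, so r7c1=6.
Step 45. [r4c7∈{2}] r4c7 is down to just 2 ⇒ r4c7=2.
Step 46. [r1c6∈{5}] r1c6 is down to just 5, so r1c6=5.
Step 47. [r9c2∈{7}] nothing but 7 survives at r9c2 ⇒ r9c2=7.
Step 48. [r3c5∈{1}] nothing but 1 survives at r3c5. So r3c5=1.
Step 49. [r4c2∈{9}] only 9 remains possible at r4c2. So r4c2=9.
Step 50. [r6c7∈{1}] nothing but 1 survives at r6c7 ⇒ r6c7=1.
Step 51. [r4c1∈{5}] r4c1 is down to just 5 ⇒ r4c1=5.
Step 52. [r5c1∈{8}] r5c1's peers cover all but 8, so r5c1=8.

Answer: 1 6 7 8 9 5 4 2 3 / 9 8 3 6 4 2 5 7 1 / 4 5 2 7 1 3 9 6 8 / 5 9 1 4 3 6 2 8 7 / 8 2 6 1 5 7 3 9 4 / 7 3 4 9 2 8 1 5 6 / 6 4 9 2 8 1 7 3 5 / 3 1 8 5 7 9 6 4 2 / 2 7 5 3 6 4 8 1 9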